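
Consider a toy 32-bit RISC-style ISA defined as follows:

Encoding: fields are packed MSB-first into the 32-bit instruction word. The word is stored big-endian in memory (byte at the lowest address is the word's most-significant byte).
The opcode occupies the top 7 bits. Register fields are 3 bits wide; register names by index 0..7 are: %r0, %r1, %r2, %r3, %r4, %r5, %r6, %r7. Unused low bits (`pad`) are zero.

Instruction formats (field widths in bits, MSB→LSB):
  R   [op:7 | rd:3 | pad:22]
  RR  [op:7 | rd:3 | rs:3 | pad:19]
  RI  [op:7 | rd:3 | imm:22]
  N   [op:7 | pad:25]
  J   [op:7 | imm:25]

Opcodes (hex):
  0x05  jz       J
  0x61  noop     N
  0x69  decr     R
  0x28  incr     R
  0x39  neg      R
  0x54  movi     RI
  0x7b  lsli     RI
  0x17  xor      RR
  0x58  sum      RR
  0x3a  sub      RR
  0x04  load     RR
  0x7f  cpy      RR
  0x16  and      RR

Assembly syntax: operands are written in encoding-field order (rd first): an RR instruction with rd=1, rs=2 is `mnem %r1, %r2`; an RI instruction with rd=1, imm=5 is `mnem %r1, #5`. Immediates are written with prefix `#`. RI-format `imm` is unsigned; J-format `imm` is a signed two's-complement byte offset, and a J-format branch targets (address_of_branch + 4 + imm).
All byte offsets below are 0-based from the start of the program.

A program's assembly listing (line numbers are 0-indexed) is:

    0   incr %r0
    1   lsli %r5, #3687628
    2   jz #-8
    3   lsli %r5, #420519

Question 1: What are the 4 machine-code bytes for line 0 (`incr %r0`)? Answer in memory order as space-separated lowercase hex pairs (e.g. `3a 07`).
50 00 00 00

0. incr fields op=0x28:7|rd=0:3|pad=0:22 → word 50000000h → 50 00 00 00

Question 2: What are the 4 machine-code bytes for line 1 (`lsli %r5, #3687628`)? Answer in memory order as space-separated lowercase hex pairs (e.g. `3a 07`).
f7 78 44 cc

L1: lsli op=0x7b:7|rd=5:3|imm=3687628:22 ⇒ 0xf77844cc ⇒ big f7 78 44 cc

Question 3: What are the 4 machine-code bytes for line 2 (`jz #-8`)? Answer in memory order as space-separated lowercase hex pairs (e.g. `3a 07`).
0b ff ff f8

2. jz fields op=0x5:7|imm=-8:25 → word 0bfffff8h → 0b ff ff f8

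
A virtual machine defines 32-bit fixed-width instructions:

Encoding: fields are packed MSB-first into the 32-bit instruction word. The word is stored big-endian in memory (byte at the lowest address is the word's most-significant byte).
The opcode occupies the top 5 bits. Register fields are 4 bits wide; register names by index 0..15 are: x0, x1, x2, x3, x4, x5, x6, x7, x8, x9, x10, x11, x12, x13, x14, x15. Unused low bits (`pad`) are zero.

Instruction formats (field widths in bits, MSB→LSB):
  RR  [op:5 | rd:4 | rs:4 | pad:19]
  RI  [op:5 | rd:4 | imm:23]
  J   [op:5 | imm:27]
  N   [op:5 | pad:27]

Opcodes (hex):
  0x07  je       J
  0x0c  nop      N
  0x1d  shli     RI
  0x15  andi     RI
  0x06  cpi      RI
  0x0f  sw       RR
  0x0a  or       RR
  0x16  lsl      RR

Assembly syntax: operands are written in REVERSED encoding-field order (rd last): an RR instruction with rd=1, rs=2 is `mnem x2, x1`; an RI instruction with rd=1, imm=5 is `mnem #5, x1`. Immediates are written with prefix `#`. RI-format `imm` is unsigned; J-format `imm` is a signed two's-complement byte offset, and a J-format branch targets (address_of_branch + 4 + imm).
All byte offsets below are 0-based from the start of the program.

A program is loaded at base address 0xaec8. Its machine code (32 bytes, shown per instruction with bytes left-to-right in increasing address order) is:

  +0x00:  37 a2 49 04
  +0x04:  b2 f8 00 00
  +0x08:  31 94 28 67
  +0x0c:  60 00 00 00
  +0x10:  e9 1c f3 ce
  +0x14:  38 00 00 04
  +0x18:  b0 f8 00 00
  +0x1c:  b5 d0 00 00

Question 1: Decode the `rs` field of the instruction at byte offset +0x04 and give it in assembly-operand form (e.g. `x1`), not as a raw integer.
off 0x04: read b2 f8 00 00 as big → 0xb2f80000
  op=0xb2f80000>>27=0x16 ⇒ lsl (RR)
  [26:23] rd=5 = x5
  [22:19] rs=15 = x15

x15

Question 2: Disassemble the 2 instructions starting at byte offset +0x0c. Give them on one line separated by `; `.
off 0x0c: read 60 00 00 00 as big → 0x60000000
  top 5b → 0xc → nop [N]
off 0x10: read e9 1c f3 ce as big → 0xe91cf3ce
  top 5b → 0x1d → shli [RI]
  rd: (w>>23)&0xf=0x2 → x2
  imm: (w>>0)&0x7fffff=0x1cf3ce → #1897422

nop; shli #1897422, x2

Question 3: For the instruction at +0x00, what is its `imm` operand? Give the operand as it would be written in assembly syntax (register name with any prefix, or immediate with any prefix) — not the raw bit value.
#2246916

[00] 37 a2 49 04 → 0x37a24904
  op=0x37a24904>>27=0x6 ⇒ cpi (RI)
  [26:23] rd=15 = x15
  [22:0] imm=2246916 = #2246916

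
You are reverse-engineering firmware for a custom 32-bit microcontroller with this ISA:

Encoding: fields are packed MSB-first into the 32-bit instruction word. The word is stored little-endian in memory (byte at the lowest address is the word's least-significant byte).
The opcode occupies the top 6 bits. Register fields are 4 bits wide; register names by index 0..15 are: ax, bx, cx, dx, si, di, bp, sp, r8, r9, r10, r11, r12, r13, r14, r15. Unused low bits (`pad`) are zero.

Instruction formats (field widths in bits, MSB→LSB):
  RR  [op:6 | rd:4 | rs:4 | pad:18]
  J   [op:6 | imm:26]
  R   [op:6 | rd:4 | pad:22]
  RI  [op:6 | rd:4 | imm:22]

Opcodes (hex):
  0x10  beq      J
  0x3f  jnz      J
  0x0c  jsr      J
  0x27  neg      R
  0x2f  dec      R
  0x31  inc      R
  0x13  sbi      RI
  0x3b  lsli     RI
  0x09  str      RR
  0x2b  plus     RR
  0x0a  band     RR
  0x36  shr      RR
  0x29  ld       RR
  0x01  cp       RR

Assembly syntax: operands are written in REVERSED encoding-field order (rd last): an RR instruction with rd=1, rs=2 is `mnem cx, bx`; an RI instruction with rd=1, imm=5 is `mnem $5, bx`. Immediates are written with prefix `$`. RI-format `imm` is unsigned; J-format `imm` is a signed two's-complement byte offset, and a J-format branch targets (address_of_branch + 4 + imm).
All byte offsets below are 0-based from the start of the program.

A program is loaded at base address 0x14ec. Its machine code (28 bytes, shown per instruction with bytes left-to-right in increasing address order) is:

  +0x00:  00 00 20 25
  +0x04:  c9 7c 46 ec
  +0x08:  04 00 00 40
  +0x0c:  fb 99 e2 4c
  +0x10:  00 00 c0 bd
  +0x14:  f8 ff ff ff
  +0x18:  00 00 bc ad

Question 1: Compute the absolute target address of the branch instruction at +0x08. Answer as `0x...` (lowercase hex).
[08] 04 00 00 40 → 0x40000004
  op=0x40000004>>26=0x10 ⇒ beq (J)
  [25:0] imm=4 = $4
  target = base 0x14ec + off 0x08 + 4 + imm 4 = 0x14fc

0x14fc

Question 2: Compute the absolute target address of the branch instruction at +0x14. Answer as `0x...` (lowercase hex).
0x14fc

off 0x14: read f8 ff ff ff as little → 0xfffffff8
  op=0xfffffff8>>26=0x3f ⇒ jnz (J)
  imm@[25:0]=0x3fffff8 (s26→-8) ⇒ $-8
  target = base 0x14ec + off 0x14 + 4 + imm -8 = 0x14fc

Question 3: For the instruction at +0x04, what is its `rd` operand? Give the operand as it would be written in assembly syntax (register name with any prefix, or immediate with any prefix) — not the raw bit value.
bx

off 0x04: read c9 7c 46 ec as little → 0xec467cc9
  opcode bits[31:26]=0x3b: lsli/RI
  [25:22] rd=1 = bx
  [21:0] imm=425161 = $425161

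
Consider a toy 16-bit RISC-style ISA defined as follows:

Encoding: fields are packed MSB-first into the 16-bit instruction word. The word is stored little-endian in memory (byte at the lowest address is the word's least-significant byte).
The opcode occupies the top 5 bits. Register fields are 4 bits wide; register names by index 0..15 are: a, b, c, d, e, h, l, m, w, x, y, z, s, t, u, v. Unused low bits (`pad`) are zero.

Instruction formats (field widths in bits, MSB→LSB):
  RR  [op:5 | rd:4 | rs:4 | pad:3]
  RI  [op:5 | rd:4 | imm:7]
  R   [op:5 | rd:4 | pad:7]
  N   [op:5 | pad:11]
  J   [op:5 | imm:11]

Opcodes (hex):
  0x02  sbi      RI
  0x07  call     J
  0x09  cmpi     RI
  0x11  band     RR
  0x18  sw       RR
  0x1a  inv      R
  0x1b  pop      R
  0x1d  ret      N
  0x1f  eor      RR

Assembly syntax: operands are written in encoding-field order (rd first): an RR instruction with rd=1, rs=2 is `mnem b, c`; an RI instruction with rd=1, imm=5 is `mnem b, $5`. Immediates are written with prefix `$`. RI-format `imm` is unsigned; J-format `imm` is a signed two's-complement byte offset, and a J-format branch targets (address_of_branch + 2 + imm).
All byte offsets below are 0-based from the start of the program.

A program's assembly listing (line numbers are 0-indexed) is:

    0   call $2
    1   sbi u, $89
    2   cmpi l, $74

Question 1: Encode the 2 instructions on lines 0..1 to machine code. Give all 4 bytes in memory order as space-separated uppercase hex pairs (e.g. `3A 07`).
02 38 59 17

line 0 (call): pack op=0x7:5|imm=2:11 = 0x3802; little→ 02 38
line 1 (sbi): pack op=0x2:5|rd=14:4|imm=89:7 = 0x1759; little→ 59 17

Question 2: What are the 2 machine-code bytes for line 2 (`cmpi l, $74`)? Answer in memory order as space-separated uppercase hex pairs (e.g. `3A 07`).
2. cmpi fields op=0x9:5|rd=6:4|imm=74:7 → word 4b4ah → 4a 4b

4A 4B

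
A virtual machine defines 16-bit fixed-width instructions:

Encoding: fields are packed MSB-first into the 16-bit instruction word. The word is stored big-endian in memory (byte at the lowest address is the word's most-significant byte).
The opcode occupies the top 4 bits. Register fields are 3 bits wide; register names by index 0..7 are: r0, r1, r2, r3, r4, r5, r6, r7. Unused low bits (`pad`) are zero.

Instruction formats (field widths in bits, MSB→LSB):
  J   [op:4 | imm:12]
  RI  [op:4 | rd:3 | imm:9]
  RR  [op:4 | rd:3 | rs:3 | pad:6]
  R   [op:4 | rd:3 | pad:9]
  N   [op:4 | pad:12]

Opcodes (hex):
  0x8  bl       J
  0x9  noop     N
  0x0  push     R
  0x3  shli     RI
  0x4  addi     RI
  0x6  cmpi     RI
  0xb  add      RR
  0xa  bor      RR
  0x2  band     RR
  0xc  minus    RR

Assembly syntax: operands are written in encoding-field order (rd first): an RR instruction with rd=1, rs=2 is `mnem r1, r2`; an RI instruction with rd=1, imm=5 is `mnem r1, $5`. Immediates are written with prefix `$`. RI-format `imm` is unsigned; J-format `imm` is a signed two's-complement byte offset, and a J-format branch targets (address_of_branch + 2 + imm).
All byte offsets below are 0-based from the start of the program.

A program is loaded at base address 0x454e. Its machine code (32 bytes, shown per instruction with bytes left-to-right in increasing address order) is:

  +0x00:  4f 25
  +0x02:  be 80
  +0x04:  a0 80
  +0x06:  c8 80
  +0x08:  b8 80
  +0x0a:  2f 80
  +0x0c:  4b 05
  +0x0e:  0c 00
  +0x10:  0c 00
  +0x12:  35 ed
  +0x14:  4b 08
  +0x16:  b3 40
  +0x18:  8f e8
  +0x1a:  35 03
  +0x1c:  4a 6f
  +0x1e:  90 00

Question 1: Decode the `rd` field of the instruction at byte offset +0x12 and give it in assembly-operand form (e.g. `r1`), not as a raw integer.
r2

[12] 35 ed → 0x35ed
  top 4b → 0x3 → shli [RI]
  rd: (w>>9)&0x7=0x2 → r2
  imm: (w>>0)&0x1ff=0x1ed → $493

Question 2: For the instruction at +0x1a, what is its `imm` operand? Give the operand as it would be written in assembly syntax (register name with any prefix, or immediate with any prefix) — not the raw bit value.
off 0x1a: read 35 03 as big → 0x3503
  op=0x3503>>12=0x3 ⇒ shli (RI)
  rd@[11:9]=0x2 ⇒ r2
  imm@[8:0]=0x103 ⇒ $259

$259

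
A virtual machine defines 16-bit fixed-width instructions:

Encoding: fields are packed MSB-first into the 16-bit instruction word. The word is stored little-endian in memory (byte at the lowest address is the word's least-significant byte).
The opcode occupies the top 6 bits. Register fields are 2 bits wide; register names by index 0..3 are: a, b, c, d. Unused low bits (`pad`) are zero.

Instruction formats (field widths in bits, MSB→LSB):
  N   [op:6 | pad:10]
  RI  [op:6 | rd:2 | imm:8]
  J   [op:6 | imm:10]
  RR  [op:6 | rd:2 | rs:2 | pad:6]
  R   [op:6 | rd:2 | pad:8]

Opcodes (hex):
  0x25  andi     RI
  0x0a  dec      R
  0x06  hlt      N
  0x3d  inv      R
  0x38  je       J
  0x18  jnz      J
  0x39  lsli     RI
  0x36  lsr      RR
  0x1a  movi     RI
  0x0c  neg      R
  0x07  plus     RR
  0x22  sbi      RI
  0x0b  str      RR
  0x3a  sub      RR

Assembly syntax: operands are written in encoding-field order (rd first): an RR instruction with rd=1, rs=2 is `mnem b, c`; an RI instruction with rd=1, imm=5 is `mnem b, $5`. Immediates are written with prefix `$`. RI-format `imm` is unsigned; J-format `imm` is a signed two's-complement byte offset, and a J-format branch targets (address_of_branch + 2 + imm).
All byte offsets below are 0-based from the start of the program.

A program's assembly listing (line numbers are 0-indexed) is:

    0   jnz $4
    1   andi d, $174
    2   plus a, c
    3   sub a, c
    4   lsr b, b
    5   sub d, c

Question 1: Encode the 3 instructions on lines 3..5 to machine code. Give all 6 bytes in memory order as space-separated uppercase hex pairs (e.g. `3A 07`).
L3: sub op=0x3a:6|rd=0:2|rs=2:2|pad=0:6 ⇒ 0xe880 ⇒ little 80 e8
L4: lsr op=0x36:6|rd=1:2|rs=1:2|pad=0:6 ⇒ 0xd940 ⇒ little 40 d9
L5: sub op=0x3a:6|rd=3:2|rs=2:2|pad=0:6 ⇒ 0xeb80 ⇒ little 80 eb

80 E8 40 D9 80 EB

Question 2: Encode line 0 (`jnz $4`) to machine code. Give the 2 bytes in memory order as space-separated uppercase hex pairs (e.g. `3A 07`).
04 60

L0: jnz op=0x18:6|imm=4:10 ⇒ 0x6004 ⇒ little 04 60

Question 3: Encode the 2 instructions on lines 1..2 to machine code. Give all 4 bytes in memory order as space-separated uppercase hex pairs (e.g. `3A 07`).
L1: andi op=0x25:6|rd=3:2|imm=174:8 ⇒ 0x97ae ⇒ little ae 97
L2: plus op=0x7:6|rd=0:2|rs=2:2|pad=0:6 ⇒ 0x1c80 ⇒ little 80 1c

AE 97 80 1C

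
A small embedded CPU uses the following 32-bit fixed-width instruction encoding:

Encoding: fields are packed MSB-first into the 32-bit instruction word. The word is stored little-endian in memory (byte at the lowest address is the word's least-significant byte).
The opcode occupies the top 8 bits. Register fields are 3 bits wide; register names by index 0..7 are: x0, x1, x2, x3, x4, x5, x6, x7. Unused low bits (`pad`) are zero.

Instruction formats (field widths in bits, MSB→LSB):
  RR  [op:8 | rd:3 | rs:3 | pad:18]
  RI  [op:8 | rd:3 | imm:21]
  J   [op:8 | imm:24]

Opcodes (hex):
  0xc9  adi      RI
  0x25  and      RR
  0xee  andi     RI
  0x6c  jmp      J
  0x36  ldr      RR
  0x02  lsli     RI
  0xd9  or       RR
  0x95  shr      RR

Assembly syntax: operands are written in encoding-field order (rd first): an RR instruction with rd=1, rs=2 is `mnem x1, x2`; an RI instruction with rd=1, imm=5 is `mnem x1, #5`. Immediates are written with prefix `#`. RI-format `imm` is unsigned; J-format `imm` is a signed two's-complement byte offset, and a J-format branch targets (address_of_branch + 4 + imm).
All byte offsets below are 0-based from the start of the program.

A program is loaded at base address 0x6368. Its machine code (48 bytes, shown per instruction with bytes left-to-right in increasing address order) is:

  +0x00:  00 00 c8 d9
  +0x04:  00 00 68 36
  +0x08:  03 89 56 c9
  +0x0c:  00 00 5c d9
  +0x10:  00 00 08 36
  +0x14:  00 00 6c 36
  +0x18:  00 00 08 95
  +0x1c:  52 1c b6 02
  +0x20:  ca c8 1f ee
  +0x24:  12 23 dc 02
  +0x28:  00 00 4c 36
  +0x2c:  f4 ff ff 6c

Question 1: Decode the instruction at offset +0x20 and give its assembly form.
[20] ca c8 1f ee → 0xee1fc8ca
  op=0xee1fc8ca>>24=0xee ⇒ andi (RI)
  rd: (w>>21)&0x7=0x0 → x0
  imm: (w>>0)&0x1fffff=0x1fc8ca → #2083018

andi x0, #2083018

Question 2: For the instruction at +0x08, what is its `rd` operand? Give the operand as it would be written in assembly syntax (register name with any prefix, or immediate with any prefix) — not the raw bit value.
off 0x08: read 03 89 56 c9 as little → 0xc9568903
  top 8b → 0xc9 → adi [RI]
  rd@[23:21]=0x2 ⇒ x2
  imm@[20:0]=0x168903 ⇒ #1476867

x2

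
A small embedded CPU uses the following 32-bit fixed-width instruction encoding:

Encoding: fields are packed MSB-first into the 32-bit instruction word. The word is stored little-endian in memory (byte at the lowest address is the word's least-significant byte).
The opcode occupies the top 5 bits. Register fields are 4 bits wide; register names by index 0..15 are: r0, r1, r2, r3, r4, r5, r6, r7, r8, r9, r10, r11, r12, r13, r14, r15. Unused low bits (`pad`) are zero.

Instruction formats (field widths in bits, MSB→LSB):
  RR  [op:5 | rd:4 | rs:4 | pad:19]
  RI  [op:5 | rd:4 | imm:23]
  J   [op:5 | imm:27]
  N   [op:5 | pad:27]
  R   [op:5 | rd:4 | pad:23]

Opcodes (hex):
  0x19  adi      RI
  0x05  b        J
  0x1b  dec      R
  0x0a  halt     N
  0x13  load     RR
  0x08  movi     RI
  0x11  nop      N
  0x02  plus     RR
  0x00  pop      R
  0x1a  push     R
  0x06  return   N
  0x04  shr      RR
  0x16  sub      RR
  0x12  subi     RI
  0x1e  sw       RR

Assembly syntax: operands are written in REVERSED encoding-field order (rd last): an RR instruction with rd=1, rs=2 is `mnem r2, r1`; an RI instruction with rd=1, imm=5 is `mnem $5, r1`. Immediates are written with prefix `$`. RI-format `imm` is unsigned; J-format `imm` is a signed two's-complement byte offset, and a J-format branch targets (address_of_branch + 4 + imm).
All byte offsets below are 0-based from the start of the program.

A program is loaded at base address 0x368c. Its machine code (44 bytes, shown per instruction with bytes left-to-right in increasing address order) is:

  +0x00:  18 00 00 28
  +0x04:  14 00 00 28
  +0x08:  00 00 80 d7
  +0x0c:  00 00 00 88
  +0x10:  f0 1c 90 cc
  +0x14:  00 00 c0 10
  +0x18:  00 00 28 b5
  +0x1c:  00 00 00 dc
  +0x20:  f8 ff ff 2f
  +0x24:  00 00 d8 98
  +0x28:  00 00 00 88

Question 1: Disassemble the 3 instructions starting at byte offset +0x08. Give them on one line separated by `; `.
push r15; nop; adi $1055984, r9

+0x08: 00 00 80 d7 ⇒ word 0xd7800000 (little)
  op=0xd7800000>>27=0x1a ⇒ push (R)
  rd@[26:23]=0xf ⇒ r15
+0x0c: 00 00 00 88 ⇒ word 0x88000000 (little)
  op=0x88000000>>27=0x11 ⇒ nop (N)
+0x10: f0 1c 90 cc ⇒ word 0xcc901cf0 (little)
  op=0xcc901cf0>>27=0x19 ⇒ adi (RI)
  rd@[26:23]=0x9 ⇒ r9
  imm@[22:0]=0x101cf0 ⇒ $1055984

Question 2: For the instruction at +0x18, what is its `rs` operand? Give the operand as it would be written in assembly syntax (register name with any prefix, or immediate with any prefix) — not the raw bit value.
off 0x18: read 00 00 28 b5 as little → 0xb5280000
  op=0xb5280000>>27=0x16 ⇒ sub (RR)
  rd@[26:23]=0xa ⇒ r10
  rs@[22:19]=0x5 ⇒ r5

r5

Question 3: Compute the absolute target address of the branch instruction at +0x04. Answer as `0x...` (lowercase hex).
off 0x04: read 14 00 00 28 as little → 0x28000014
  opcode bits[31:27]=0x5: b/J
  imm: (w>>0)&0x7ffffff=0x14 → $20
  target = base 0x368c + off 0x04 + 4 + imm 20 = 0x36a8

0x36a8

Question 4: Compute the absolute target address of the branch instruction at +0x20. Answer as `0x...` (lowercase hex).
off 0x20: read f8 ff ff 2f as little → 0x2ffffff8
  op=0x2ffffff8>>27=0x5 ⇒ b (J)
  [26:0] imm=134217720 (s27→-8) = $-8
  target = base 0x368c + off 0x20 + 4 + imm -8 = 0x36a8

0x36a8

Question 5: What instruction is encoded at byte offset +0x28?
[28] 00 00 00 88 → 0x88000000
  top 5b → 0x11 → nop [N]

nop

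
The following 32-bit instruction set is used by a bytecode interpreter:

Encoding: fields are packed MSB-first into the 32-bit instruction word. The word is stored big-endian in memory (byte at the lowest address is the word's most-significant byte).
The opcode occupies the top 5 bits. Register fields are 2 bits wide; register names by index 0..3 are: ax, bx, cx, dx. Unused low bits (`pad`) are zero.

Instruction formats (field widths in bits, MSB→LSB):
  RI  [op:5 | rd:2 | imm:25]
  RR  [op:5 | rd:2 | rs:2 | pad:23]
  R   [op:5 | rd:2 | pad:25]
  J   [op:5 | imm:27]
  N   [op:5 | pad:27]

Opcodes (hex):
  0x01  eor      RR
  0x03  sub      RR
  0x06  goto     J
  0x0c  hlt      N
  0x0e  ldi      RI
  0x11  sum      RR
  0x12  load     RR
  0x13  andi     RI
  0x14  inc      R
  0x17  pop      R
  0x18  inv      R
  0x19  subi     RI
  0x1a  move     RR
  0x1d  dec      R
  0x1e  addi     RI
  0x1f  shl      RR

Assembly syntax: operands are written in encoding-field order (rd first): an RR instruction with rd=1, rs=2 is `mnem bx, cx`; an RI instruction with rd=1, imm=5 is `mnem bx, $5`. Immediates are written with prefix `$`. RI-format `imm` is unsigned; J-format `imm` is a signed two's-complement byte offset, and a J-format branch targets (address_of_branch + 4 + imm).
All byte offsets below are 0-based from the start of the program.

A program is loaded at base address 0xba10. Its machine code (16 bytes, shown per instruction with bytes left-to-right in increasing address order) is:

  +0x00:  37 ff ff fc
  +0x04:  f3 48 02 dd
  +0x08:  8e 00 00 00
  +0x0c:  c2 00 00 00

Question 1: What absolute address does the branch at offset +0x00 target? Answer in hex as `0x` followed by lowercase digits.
0xba10

+0x00: 37 ff ff fc ⇒ word 0x37fffffc (big)
  opcode bits[31:27]=0x6: goto/J
  imm@[26:0]=0x7fffffc (s27→-4) ⇒ $-4
  target = base 0xba10 + off 0x00 + 4 + imm -4 = 0xba10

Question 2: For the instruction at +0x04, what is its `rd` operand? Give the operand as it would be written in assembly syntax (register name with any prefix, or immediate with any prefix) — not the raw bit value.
bx

off 0x04: read f3 48 02 dd as big → 0xf34802dd
  op=0xf34802dd>>27=0x1e ⇒ addi (RI)
  rd@[26:25]=0x1 ⇒ bx
  imm@[24:0]=0x14802dd ⇒ $21496541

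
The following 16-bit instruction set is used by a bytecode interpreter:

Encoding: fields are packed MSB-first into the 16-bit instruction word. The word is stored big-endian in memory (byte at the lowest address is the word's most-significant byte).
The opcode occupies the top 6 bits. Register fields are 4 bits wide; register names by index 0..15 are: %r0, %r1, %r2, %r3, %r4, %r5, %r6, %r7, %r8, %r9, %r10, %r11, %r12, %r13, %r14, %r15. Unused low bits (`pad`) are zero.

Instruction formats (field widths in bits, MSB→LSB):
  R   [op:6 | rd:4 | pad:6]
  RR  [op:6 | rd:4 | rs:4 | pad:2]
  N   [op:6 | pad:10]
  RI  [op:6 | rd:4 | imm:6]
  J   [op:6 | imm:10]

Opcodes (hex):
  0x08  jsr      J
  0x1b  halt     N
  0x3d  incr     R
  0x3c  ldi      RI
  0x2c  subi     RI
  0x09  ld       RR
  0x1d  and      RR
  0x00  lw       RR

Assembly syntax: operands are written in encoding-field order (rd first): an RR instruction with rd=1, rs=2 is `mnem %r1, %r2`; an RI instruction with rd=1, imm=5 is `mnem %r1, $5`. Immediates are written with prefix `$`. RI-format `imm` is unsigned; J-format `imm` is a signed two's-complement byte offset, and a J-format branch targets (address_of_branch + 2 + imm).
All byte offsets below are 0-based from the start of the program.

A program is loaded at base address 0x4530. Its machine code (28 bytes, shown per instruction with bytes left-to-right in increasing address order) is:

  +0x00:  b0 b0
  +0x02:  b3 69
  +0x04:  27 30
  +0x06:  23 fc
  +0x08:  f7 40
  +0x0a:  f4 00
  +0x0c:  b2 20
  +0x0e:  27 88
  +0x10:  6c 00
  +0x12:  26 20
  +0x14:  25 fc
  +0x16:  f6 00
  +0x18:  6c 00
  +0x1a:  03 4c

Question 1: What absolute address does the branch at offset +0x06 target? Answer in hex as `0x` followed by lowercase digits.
0x4534

[06] 23 fc → 0x23fc
  op=0x23fc>>10=0x8 ⇒ jsr (J)
  [9:0] imm=1020 (s10→-4) = $-4
  target = base 0x4530 + off 0x06 + 2 + imm -4 = 0x4534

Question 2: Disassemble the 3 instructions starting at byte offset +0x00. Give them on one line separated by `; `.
@+00  big-endian(b0 b0) = 0xb0b0
  op=0xb0b0>>10=0x2c ⇒ subi (RI)
  rd@[9:6]=0x2 ⇒ %r2
  imm@[5:0]=0x30 ⇒ $48
@+02  big-endian(b3 69) = 0xb369
  op=0xb369>>10=0x2c ⇒ subi (RI)
  rd@[9:6]=0xd ⇒ %r13
  imm@[5:0]=0x29 ⇒ $41
@+04  big-endian(27 30) = 0x2730
  op=0x2730>>10=0x9 ⇒ ld (RR)
  rd@[9:6]=0xc ⇒ %r12
  rs@[5:2]=0xc ⇒ %r12

subi %r2, $48; subi %r13, $41; ld %r12, %r12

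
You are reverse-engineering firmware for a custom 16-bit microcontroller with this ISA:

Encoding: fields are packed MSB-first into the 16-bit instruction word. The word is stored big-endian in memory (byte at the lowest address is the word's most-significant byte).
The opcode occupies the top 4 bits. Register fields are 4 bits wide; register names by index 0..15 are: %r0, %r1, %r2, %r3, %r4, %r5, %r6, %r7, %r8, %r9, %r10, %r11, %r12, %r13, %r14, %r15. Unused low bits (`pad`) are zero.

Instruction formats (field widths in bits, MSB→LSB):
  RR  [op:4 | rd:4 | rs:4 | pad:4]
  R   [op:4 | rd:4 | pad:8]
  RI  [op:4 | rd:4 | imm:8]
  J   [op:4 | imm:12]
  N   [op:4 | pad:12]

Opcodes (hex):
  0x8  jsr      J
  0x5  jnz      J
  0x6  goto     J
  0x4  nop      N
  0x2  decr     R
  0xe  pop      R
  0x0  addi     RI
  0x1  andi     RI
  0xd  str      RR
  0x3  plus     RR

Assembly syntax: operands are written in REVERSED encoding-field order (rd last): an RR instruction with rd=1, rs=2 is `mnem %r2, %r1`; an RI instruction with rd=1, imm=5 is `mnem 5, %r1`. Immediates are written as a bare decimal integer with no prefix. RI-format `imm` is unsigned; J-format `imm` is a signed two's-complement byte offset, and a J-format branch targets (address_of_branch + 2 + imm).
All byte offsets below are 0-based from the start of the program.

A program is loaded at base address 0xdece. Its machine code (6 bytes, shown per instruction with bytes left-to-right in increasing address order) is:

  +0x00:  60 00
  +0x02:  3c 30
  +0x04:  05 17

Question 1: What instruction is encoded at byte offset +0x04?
[04] 05 17 → 0x0517
  opcode bits[15:12]=0x0: addi/RI
  [11:8] rd=5 = %r5
  [7:0] imm=23 = 23

addi 23, %r5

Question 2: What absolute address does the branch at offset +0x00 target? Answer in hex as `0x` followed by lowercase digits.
0xded0

@+00  big-endian(60 00) = 0x6000
  op=0x6000>>12=0x6 ⇒ goto (J)
  imm@[11:0]=0x0 ⇒ 0
  target = base 0xdece + off 0x00 + 2 + imm 0 = 0xded0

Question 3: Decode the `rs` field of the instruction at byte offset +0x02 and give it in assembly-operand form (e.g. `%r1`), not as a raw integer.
%r3

@+02  big-endian(3c 30) = 0x3c30
  top 4b → 0x3 → plus [RR]
  rd@[11:8]=0xc ⇒ %r12
  rs@[7:4]=0x3 ⇒ %r3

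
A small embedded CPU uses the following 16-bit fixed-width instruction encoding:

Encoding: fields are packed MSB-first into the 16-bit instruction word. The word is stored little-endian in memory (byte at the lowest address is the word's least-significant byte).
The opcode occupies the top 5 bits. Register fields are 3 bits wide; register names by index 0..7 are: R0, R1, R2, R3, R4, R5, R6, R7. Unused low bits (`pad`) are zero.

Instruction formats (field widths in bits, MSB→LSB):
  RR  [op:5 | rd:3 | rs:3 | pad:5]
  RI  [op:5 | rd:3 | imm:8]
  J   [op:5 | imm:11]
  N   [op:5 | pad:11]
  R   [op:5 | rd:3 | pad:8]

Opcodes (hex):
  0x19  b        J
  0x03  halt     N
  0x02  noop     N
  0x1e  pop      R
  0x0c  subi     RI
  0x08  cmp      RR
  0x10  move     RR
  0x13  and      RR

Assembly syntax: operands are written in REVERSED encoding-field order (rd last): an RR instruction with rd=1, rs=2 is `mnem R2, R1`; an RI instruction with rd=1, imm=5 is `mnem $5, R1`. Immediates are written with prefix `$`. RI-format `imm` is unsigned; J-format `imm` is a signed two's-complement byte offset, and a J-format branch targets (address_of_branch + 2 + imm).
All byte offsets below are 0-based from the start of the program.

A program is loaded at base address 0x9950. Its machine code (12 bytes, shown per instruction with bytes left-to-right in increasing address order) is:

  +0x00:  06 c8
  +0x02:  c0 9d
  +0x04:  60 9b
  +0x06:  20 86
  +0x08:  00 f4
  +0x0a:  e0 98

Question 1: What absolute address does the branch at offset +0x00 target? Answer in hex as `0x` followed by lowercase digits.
[00] 06 c8 → 0xc806
  top 5b → 0x19 → b [J]
  [10:0] imm=6 = $6
  target = base 0x9950 + off 0x00 + 2 + imm 6 = 0x9958

0x9958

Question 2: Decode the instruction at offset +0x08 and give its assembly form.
@+08  little-endian(00 f4) = 0xf400
  top 5b → 0x1e → pop [R]
  [10:8] rd=4 = R4

pop R4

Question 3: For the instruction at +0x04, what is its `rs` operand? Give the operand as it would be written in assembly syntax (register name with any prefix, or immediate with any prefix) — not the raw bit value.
@+04  little-endian(60 9b) = 0x9b60
  top 5b → 0x13 → and [RR]
  rd@[10:8]=0x3 ⇒ R3
  rs@[7:5]=0x3 ⇒ R3

R3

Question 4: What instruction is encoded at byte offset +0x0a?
and R7, R0

@+0a  little-endian(e0 98) = 0x98e0
  op=0x98e0>>11=0x13 ⇒ and (RR)
  [10:8] rd=0 = R0
  [7:5] rs=7 = R7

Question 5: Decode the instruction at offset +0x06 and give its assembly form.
@+06  little-endian(20 86) = 0x8620
  op=0x8620>>11=0x10 ⇒ move (RR)
  rd@[10:8]=0x6 ⇒ R6
  rs@[7:5]=0x1 ⇒ R1

move R1, R6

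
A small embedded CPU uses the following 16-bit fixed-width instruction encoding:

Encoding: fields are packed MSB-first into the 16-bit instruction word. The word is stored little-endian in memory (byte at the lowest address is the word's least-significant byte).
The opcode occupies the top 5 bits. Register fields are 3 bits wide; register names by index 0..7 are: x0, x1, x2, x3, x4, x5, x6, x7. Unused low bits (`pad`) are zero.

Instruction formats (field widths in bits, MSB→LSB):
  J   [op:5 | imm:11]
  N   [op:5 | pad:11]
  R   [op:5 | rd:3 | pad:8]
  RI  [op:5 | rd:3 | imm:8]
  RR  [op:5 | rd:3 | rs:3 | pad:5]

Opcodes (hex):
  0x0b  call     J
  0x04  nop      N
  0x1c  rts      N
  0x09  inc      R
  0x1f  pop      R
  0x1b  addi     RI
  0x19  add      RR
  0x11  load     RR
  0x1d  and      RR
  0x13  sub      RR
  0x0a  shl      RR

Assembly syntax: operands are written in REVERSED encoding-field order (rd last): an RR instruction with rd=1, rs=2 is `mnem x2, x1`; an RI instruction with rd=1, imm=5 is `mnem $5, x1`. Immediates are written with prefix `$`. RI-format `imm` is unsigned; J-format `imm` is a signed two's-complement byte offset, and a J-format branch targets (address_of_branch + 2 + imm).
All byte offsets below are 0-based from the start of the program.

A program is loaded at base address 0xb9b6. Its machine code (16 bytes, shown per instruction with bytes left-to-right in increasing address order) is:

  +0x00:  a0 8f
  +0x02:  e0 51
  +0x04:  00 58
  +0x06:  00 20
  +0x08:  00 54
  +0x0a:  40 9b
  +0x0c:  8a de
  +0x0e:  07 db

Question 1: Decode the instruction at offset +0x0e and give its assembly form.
addi $7, x3

[0e] 07 db → 0xdb07
  opcode bits[15:11]=0x1b: addi/RI
  rd@[10:8]=0x3 ⇒ x3
  imm@[7:0]=0x7 ⇒ $7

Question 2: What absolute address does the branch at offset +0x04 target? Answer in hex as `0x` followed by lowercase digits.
0xb9bc

[04] 00 58 → 0x5800
  op=0x5800>>11=0xb ⇒ call (J)
  [10:0] imm=0 = $0
  target = base 0xb9b6 + off 0x04 + 2 + imm 0 = 0xb9bc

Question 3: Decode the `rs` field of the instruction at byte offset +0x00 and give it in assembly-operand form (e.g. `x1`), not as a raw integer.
x5

off 0x00: read a0 8f as little → 0x8fa0
  top 5b → 0x11 → load [RR]
  [10:8] rd=7 = x7
  [7:5] rs=5 = x5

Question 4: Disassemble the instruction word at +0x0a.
@+0a  little-endian(40 9b) = 0x9b40
  opcode bits[15:11]=0x13: sub/RR
  [10:8] rd=3 = x3
  [7:5] rs=2 = x2

sub x2, x3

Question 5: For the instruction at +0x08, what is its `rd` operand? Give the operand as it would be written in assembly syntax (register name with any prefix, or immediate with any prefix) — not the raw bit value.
@+08  little-endian(00 54) = 0x5400
  top 5b → 0xa → shl [RR]
  rd: (w>>8)&0x7=0x4 → x4
  rs: (w>>5)&0x7=0x0 → x0

x4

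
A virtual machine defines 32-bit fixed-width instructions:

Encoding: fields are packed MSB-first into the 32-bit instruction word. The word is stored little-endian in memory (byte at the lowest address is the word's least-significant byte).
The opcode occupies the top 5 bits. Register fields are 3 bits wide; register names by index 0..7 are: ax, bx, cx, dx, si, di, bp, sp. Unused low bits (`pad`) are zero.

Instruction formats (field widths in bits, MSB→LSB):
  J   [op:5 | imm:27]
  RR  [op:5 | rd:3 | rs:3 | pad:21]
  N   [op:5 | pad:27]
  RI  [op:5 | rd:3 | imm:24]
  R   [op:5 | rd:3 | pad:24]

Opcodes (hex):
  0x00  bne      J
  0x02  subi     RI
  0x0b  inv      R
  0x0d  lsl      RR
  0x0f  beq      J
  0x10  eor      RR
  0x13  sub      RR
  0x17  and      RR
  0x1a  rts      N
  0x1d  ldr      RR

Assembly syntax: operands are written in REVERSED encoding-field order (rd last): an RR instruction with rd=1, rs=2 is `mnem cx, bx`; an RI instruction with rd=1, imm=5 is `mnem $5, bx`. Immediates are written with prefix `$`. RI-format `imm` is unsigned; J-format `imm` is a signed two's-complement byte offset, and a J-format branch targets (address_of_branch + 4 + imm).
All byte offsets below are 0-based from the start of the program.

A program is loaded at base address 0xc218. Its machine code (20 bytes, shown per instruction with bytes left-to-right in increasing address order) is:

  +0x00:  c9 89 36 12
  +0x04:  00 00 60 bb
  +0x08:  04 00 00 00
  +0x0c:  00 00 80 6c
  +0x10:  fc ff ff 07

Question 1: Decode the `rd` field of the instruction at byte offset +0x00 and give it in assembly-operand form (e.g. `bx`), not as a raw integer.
cx

@+00  little-endian(c9 89 36 12) = 0x123689c9
  opcode bits[31:27]=0x2: subi/RI
  rd@[26:24]=0x2 ⇒ cx
  imm@[23:0]=0x3689c9 ⇒ $3574217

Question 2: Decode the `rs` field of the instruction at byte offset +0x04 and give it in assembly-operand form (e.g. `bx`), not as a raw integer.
dx

[04] 00 00 60 bb → 0xbb600000
  op=0xbb600000>>27=0x17 ⇒ and (RR)
  rd@[26:24]=0x3 ⇒ dx
  rs@[23:21]=0x3 ⇒ dx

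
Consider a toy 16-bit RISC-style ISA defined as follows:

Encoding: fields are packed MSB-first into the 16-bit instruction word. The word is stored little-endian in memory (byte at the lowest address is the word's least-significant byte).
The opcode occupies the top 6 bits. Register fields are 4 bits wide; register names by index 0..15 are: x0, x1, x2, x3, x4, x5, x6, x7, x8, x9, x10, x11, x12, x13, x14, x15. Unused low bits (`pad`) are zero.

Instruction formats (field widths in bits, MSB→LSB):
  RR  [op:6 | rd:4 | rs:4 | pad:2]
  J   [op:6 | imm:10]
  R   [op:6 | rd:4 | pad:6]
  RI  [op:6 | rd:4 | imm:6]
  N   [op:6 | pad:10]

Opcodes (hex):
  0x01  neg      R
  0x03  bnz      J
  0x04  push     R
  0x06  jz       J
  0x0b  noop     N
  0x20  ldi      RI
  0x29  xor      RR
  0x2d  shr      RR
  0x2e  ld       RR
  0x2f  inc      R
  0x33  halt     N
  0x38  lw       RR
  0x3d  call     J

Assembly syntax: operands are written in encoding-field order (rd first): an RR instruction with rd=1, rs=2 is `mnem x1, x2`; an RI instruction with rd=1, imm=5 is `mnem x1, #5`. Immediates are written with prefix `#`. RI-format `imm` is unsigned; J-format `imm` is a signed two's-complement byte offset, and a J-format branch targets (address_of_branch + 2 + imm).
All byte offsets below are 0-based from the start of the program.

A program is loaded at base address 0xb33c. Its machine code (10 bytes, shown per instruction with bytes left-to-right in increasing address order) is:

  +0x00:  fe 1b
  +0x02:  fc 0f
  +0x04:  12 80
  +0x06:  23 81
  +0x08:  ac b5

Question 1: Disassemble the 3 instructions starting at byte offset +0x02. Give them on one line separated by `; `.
@+02  little-endian(fc 0f) = 0x0ffc
  top 6b → 0x3 → bnz [J]
  [9:0] imm=1020 (s10→-4) = #-4
@+04  little-endian(12 80) = 0x8012
  top 6b → 0x20 → ldi [RI]
  [9:6] rd=0 = x0
  [5:0] imm=18 = #18
@+06  little-endian(23 81) = 0x8123
  top 6b → 0x20 → ldi [RI]
  [9:6] rd=4 = x4
  [5:0] imm=35 = #35

bnz #-4; ldi x0, #18; ldi x4, #35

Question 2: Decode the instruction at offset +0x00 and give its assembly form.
jz #-2

@+00  little-endian(fe 1b) = 0x1bfe
  op=0x1bfe>>10=0x6 ⇒ jz (J)
  [9:0] imm=1022 (s10→-2) = #-2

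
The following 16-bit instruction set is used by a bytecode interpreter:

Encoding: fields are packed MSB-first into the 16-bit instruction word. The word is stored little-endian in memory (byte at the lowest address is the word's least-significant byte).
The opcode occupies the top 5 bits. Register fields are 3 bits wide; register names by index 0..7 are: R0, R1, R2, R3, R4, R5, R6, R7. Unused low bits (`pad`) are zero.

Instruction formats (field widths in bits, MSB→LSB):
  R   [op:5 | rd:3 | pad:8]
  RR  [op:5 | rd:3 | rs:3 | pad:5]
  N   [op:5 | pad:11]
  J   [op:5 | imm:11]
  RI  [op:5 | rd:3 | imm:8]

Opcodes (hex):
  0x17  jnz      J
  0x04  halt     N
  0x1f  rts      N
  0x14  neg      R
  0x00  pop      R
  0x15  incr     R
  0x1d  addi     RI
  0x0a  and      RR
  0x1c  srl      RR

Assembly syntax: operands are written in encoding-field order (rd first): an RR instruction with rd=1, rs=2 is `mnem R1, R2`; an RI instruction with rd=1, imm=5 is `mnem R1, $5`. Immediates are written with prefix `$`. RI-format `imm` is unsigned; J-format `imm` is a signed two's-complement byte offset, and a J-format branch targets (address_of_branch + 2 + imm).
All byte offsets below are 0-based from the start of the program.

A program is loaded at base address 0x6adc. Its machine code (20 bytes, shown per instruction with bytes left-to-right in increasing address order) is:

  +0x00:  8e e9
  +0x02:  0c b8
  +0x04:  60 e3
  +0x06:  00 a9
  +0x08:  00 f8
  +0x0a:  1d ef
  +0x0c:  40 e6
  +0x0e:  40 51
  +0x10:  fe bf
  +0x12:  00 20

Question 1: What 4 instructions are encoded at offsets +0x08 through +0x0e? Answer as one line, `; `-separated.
rts; addi R7, $29; srl R6, R2; and R1, R2

+0x08: 00 f8 ⇒ word 0xf800 (little)
  opcode bits[15:11]=0x1f: rts/N
+0x0a: 1d ef ⇒ word 0xef1d (little)
  opcode bits[15:11]=0x1d: addi/RI
  rd@[10:8]=0x7 ⇒ R7
  imm@[7:0]=0x1d ⇒ $29
+0x0c: 40 e6 ⇒ word 0xe640 (little)
  opcode bits[15:11]=0x1c: srl/RR
  rd@[10:8]=0x6 ⇒ R6
  rs@[7:5]=0x2 ⇒ R2
+0x0e: 40 51 ⇒ word 0x5140 (little)
  opcode bits[15:11]=0xa: and/RR
  rd@[10:8]=0x1 ⇒ R1
  rs@[7:5]=0x2 ⇒ R2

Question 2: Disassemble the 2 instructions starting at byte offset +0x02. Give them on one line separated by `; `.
off 0x02: read 0c b8 as little → 0xb80c
  top 5b → 0x17 → jnz [J]
  imm@[10:0]=0xc ⇒ $12
off 0x04: read 60 e3 as little → 0xe360
  top 5b → 0x1c → srl [RR]
  rd@[10:8]=0x3 ⇒ R3
  rs@[7:5]=0x3 ⇒ R3

jnz $12; srl R3, R3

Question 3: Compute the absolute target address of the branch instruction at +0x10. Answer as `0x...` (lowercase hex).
0x6aec

[10] fe bf → 0xbffe
  opcode bits[15:11]=0x17: jnz/J
  [10:0] imm=2046 (s11→-2) = $-2
  target = base 0x6adc + off 0x10 + 2 + imm -2 = 0x6aec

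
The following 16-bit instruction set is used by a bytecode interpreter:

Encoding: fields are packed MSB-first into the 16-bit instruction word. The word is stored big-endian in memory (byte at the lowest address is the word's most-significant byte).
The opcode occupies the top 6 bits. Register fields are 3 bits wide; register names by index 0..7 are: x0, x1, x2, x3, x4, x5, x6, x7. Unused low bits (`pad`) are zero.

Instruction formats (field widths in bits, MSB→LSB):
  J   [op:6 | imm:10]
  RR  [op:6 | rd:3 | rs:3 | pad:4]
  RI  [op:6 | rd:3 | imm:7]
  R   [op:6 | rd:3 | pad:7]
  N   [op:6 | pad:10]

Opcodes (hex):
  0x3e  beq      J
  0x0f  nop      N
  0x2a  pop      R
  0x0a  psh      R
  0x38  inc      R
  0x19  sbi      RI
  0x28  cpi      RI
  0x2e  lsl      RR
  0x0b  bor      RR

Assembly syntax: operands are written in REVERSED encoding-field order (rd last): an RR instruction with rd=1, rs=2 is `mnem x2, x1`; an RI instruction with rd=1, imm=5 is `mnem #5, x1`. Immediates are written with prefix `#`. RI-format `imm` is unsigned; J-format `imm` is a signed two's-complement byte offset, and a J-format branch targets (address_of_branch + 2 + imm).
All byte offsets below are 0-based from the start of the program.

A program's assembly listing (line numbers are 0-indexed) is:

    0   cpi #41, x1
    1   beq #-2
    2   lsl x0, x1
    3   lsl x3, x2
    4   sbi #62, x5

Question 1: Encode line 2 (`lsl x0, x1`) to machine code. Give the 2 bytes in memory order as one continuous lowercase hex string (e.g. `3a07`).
2. lsl fields op=0x2e:6|rd=1:3|rs=0:3|pad=0:4 → word b880h → b8 80

b880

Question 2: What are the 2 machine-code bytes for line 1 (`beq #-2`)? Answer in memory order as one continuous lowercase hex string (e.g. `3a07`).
L1: beq op=0x3e:6|imm=-2:10 ⇒ 0xfbfe ⇒ big fb fe

fbfe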